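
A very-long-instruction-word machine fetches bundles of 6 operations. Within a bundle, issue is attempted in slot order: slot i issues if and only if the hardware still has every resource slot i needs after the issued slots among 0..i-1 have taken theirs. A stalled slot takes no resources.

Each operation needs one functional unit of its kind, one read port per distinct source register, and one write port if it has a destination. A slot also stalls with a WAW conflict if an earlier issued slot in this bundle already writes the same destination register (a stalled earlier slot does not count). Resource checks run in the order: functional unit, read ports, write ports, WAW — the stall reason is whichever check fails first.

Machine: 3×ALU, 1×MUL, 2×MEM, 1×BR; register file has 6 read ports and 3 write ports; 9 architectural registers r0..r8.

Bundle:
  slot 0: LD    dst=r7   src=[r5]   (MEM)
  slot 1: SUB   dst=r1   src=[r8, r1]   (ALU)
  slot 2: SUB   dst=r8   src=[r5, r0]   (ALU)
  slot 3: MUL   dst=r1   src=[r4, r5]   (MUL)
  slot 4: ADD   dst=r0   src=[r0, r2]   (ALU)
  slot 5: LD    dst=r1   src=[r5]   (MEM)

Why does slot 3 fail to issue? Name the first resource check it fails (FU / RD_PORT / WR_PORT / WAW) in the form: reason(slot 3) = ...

slot 0 (MEM): ISSUE — free A3,Mu1,Ld1,B1 rp5 wp2
slot 1 (ALU): ISSUE — free A2,Mu1,Ld1,B1 rp3 wp1
slot 2 (ALU): ISSUE — free A1,Mu1,Ld1,B1 rp1 wp0
slot 3 (MUL): stall RD_PORT — free A1,Mu1,Ld1,B1 rp1 wp0
slot 4 (ALU): stall RD_PORT — free A1,Mu1,Ld1,B1 rp1 wp0
slot 5 (MEM): stall WR_PORT — free A1,Mu1,Ld1,B1 rp1 wp0

reason(slot 3) = RD_PORT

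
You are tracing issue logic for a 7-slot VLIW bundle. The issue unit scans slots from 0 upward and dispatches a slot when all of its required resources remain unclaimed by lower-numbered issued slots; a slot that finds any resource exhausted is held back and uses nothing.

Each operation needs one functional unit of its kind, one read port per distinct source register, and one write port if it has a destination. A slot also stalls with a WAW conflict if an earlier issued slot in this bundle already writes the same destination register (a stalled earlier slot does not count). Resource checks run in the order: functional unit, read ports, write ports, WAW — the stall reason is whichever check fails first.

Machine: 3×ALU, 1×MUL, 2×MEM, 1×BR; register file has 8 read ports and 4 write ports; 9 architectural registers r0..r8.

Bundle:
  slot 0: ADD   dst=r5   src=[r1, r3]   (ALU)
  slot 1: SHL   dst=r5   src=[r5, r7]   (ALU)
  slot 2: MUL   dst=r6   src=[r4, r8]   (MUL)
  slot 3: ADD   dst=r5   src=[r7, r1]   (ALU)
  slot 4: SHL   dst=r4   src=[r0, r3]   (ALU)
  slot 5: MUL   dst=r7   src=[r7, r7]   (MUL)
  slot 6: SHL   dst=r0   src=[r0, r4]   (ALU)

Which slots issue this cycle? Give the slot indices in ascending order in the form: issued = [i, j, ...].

issued = [0, 2, 4, 6]

  0. ALU→r5 ⇒ go  {2A/1Mu/2Ld/1B | 6r 3w}
  1. ALU→r5 ⇒ no(WAW)  {2A/1Mu/2Ld/1B | 6r 3w}
  2. MUL→r6 ⇒ go  {2A/0Mu/2Ld/1B | 4r 2w}
  3. ALU→r5 ⇒ no(WAW)  {2A/0Mu/2Ld/1B | 4r 2w}
  4. ALU→r4 ⇒ go  {1A/0Mu/2Ld/1B | 2r 1w}
  5. MUL→r7 ⇒ no(FU)  {1A/0Mu/2Ld/1B | 2r 1w}
  6. ALU→r0 ⇒ go  {0A/0Mu/2Ld/1B | 0r 0w}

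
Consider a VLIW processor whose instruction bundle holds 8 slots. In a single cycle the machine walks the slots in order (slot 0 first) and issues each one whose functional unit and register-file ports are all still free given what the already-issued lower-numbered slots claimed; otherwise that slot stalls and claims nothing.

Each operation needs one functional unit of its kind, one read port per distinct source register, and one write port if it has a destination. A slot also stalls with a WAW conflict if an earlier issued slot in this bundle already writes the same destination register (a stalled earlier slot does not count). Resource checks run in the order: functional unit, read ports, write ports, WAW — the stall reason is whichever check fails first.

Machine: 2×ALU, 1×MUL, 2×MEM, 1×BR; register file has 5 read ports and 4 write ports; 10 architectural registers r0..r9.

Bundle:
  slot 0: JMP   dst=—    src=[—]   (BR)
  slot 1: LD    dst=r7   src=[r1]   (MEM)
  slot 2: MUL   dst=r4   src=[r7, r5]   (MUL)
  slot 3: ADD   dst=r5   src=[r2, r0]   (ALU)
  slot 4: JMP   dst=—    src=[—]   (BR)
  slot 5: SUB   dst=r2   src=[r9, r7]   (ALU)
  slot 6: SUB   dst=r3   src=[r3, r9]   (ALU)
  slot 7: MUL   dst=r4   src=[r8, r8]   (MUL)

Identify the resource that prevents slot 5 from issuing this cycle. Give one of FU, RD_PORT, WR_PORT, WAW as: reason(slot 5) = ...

slot 0 (BR): ISSUE — free A2,Mu1,Ld2,B0 rp5 wp4
slot 1 (MEM): ISSUE — free A2,Mu1,Ld1,B0 rp4 wp3
slot 2 (MUL): ISSUE — free A2,Mu0,Ld1,B0 rp2 wp2
slot 3 (ALU): ISSUE — free A1,Mu0,Ld1,B0 rp0 wp1
slot 4 (BR): stall FU — free A1,Mu0,Ld1,B0 rp0 wp1
slot 5 (ALU): stall RD_PORT — free A1,Mu0,Ld1,B0 rp0 wp1
slot 6 (ALU): stall RD_PORT — free A1,Mu0,Ld1,B0 rp0 wp1
slot 7 (MUL): stall FU — free A1,Mu0,Ld1,B0 rp0 wp1

reason(slot 5) = RD_PORT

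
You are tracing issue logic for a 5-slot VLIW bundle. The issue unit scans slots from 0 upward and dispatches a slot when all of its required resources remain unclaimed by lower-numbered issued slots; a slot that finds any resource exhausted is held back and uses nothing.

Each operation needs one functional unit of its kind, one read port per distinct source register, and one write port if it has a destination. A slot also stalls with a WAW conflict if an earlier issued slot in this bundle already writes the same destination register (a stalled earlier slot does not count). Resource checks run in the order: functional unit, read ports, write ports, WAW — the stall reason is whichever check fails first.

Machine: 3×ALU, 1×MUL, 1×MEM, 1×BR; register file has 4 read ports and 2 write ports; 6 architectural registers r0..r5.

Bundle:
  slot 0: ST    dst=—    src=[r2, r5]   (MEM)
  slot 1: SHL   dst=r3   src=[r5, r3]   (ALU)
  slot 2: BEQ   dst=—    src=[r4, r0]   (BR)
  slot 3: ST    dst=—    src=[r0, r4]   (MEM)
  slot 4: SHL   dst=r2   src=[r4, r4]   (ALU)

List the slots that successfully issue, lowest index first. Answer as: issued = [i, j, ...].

#0 MEM src=r2,r5 dispatched  <A:3 Mu:1 Ld:0 B:1 rd:2 wr:2>
#1 ALU src=r5,r3 dispatched  <A:2 Mu:1 Ld:0 B:1 rd:0 wr:1>
#2 BR src=r4,r0 held:RD_PORT  <A:2 Mu:1 Ld:0 B:1 rd:0 wr:1>
#3 MEM src=r0,r4 held:FU  <A:2 Mu:1 Ld:0 B:1 rd:0 wr:1>
#4 ALU src=r4,r4 held:RD_PORT  <A:2 Mu:1 Ld:0 B:1 rd:0 wr:1>

issued = [0, 1]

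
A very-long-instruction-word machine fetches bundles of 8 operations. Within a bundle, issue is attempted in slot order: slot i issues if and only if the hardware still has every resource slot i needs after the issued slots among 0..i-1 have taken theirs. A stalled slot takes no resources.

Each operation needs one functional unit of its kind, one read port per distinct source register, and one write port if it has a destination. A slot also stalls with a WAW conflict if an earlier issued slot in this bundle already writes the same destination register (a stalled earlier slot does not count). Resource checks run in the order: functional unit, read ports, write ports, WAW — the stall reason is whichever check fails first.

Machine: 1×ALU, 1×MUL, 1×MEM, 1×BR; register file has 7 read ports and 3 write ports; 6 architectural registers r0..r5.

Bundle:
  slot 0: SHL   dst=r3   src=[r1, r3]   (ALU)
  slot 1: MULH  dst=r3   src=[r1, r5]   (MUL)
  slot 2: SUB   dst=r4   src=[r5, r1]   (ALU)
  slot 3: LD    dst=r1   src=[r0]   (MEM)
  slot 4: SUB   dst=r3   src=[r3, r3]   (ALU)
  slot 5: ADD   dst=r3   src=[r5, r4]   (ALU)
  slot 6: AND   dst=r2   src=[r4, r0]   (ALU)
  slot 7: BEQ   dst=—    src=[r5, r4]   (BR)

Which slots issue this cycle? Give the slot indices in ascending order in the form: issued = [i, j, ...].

issued = [0, 3, 7]

[0] ALU needs rd=2 wr=1: ok; after: ALU=0 MUL=1 MEM=1 BR=1, R=5, W=2
[1] MUL needs rd=2 wr=1: WAW; after: ALU=0 MUL=1 MEM=1 BR=1, R=5, W=2
[2] ALU needs rd=2 wr=1: FU; after: ALU=0 MUL=1 MEM=1 BR=1, R=5, W=2
[3] MEM needs rd=1 wr=1: ok; after: ALU=0 MUL=1 MEM=0 BR=1, R=4, W=1
[4] ALU needs rd=1 wr=1: FU; after: ALU=0 MUL=1 MEM=0 BR=1, R=4, W=1
[5] ALU needs rd=2 wr=1: FU; after: ALU=0 MUL=1 MEM=0 BR=1, R=4, W=1
[6] ALU needs rd=2 wr=1: FU; after: ALU=0 MUL=1 MEM=0 BR=1, R=4, W=1
[7] BR needs rd=2 wr=0: ok; after: ALU=0 MUL=1 MEM=0 BR=0, R=2, W=1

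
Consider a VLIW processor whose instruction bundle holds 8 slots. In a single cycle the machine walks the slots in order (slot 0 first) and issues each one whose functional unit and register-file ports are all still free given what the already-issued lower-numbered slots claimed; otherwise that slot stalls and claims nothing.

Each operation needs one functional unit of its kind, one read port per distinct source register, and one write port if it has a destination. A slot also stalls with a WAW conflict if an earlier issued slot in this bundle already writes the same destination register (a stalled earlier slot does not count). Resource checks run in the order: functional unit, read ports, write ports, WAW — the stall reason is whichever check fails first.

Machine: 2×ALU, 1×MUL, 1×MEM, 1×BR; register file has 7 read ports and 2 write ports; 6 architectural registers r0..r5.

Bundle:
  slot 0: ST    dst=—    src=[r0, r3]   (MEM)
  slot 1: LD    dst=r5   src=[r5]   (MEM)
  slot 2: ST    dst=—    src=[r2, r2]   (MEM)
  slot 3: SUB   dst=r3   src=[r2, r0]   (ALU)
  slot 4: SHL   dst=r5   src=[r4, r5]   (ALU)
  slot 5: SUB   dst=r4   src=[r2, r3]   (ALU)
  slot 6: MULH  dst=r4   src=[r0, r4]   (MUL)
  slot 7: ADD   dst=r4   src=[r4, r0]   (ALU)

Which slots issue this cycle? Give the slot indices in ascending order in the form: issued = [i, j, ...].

issued = [0, 3, 4]

slot 0 (MEM): ISSUE — free A2,Mu1,Ld0,B1 rp5 wp2
slot 1 (MEM): stall FU — free A2,Mu1,Ld0,B1 rp5 wp2
slot 2 (MEM): stall FU — free A2,Mu1,Ld0,B1 rp5 wp2
slot 3 (ALU): ISSUE — free A1,Mu1,Ld0,B1 rp3 wp1
slot 4 (ALU): ISSUE — free A0,Mu1,Ld0,B1 rp1 wp0
slot 5 (ALU): stall FU — free A0,Mu1,Ld0,B1 rp1 wp0
slot 6 (MUL): stall RD_PORT — free A0,Mu1,Ld0,B1 rp1 wp0
slot 7 (ALU): stall FU — free A0,Mu1,Ld0,B1 rp1 wp0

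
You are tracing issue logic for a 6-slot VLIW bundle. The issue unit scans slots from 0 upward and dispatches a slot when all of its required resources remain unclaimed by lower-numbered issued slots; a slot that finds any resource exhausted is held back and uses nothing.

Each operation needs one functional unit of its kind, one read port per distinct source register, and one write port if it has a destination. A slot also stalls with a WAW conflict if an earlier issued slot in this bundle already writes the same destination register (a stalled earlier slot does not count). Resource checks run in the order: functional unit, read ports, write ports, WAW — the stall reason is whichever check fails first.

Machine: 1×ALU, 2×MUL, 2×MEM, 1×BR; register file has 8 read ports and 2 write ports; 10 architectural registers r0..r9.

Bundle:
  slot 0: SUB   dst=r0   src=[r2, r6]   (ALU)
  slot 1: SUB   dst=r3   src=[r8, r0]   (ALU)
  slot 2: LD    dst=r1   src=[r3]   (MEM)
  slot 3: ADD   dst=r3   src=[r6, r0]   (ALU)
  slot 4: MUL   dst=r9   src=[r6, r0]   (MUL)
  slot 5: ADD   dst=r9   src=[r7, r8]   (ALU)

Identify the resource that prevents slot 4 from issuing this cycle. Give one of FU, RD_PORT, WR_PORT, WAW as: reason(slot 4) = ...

#0 ALU src=r2,r6 dispatched  <A:0 Mu:2 Ld:2 B:1 rd:6 wr:1>
#1 ALU src=r8,r0 held:FU  <A:0 Mu:2 Ld:2 B:1 rd:6 wr:1>
#2 MEM src=r3 dispatched  <A:0 Mu:2 Ld:1 B:1 rd:5 wr:0>
#3 ALU src=r6,r0 held:FU  <A:0 Mu:2 Ld:1 B:1 rd:5 wr:0>
#4 MUL src=r6,r0 held:WR_PORT  <A:0 Mu:2 Ld:1 B:1 rd:5 wr:0>
#5 ALU src=r7,r8 held:FU  <A:0 Mu:2 Ld:1 B:1 rd:5 wr:0>

reason(slot 4) = WR_PORT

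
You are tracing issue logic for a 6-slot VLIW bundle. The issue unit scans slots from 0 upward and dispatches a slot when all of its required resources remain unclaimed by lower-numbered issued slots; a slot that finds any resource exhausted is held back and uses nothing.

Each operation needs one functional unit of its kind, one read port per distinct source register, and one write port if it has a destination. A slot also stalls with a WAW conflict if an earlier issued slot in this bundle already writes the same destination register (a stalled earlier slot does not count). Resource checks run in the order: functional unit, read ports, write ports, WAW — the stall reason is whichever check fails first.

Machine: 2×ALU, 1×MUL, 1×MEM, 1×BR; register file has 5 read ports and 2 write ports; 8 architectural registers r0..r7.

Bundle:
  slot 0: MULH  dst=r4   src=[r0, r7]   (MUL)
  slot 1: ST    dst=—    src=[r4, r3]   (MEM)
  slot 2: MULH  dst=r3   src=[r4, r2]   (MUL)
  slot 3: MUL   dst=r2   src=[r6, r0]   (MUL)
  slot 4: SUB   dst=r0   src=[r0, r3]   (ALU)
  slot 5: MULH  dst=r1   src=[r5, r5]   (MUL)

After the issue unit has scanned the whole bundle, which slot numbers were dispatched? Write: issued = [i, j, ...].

#0 MUL src=r0,r7 dispatched  <A:2 Mu:0 Ld:1 B:1 rd:3 wr:1>
#1 MEM src=r4,r3 dispatched  <A:2 Mu:0 Ld:0 B:1 rd:1 wr:1>
#2 MUL src=r4,r2 held:FU  <A:2 Mu:0 Ld:0 B:1 rd:1 wr:1>
#3 MUL src=r6,r0 held:FU  <A:2 Mu:0 Ld:0 B:1 rd:1 wr:1>
#4 ALU src=r0,r3 held:RD_PORT  <A:2 Mu:0 Ld:0 B:1 rd:1 wr:1>
#5 MUL src=r5,r5 held:FU  <A:2 Mu:0 Ld:0 B:1 rd:1 wr:1>

issued = [0, 1]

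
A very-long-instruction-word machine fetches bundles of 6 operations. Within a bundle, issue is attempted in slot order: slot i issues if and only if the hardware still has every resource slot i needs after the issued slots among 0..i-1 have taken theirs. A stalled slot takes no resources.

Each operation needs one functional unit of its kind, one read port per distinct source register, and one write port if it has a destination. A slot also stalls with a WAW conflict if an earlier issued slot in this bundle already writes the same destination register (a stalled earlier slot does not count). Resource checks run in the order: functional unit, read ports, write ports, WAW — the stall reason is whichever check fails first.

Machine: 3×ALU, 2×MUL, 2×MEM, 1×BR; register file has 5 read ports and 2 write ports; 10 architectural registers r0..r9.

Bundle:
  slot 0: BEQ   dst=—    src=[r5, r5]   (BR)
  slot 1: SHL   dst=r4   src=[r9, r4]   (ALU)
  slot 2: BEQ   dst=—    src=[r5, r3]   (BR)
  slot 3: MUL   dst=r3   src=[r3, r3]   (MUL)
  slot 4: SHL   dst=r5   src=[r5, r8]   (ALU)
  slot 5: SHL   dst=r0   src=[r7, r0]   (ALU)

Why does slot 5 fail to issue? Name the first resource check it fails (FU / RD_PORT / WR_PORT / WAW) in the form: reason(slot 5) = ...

reason(slot 5) = RD_PORT

[0] BR needs rd=1 wr=0: ok; after: ALU=3 MUL=2 MEM=2 BR=0, R=4, W=2
[1] ALU needs rd=2 wr=1: ok; after: ALU=2 MUL=2 MEM=2 BR=0, R=2, W=1
[2] BR needs rd=2 wr=0: FU; after: ALU=2 MUL=2 MEM=2 BR=0, R=2, W=1
[3] MUL needs rd=1 wr=1: ok; after: ALU=2 MUL=1 MEM=2 BR=0, R=1, W=0
[4] ALU needs rd=2 wr=1: RD_PORT; after: ALU=2 MUL=1 MEM=2 BR=0, R=1, W=0
[5] ALU needs rd=2 wr=1: RD_PORT; after: ALU=2 MUL=1 MEM=2 BR=0, R=1, W=0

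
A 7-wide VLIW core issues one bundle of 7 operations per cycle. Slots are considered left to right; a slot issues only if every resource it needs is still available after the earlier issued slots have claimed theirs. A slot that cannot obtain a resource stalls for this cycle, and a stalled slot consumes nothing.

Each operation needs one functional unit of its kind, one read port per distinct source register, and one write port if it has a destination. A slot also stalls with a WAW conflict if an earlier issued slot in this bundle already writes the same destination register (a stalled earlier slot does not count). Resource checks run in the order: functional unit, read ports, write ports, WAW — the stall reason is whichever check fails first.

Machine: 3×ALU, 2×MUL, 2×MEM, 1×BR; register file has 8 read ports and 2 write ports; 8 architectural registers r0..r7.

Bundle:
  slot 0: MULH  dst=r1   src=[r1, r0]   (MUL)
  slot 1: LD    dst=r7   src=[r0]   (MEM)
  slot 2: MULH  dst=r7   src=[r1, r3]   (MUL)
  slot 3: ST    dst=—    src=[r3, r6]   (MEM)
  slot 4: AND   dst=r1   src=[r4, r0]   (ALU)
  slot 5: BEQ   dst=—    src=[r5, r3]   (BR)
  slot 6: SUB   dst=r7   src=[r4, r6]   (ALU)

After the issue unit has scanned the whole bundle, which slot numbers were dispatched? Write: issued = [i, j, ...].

issued = [0, 1, 3, 5]

(0) want 1×MUL +2rd +1wr — yes → AL3|MU1|ME2|BR1|rd6|wr1
(1) want 1×MEM +1rd +1wr — yes → AL3|MU1|ME1|BR1|rd5|wr0
(2) want 1×MUL +2rd +1wr — WR_PORT → AL3|MU1|ME1|BR1|rd5|wr0
(3) want 1×MEM +2rd +0wr — yes → AL3|MU1|ME0|BR1|rd3|wr0
(4) want 1×ALU +2rd +1wr — WR_PORT → AL3|MU1|ME0|BR1|rd3|wr0
(5) want 1×BR +2rd +0wr — yes → AL3|MU1|ME0|BR0|rd1|wr0
(6) want 1×ALU +2rd +1wr — RD_PORT → AL3|MU1|ME0|BR0|rd1|wr0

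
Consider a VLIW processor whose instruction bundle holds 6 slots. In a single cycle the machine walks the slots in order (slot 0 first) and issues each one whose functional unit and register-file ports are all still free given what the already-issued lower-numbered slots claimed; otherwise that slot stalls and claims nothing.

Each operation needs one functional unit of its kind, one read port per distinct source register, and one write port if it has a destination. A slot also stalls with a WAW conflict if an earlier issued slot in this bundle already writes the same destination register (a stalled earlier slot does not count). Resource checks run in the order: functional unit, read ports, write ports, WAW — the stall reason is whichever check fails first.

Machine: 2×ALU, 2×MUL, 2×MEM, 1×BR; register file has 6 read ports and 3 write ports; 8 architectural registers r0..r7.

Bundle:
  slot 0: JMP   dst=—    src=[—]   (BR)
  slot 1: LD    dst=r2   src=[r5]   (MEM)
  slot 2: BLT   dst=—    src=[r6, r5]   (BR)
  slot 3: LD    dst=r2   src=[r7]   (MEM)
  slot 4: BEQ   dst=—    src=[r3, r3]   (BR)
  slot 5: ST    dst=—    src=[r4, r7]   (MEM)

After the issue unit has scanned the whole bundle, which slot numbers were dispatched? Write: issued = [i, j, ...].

(0) want 1×BR +0rd +0wr — yes → AL2|MU2|ME2|BR0|rd6|wr3
(1) want 1×MEM +1rd +1wr — yes → AL2|MU2|ME1|BR0|rd5|wr2
(2) want 1×BR +2rd +0wr — FU → AL2|MU2|ME1|BR0|rd5|wr2
(3) want 1×MEM +1rd +1wr — WAW → AL2|MU2|ME1|BR0|rd5|wr2
(4) want 1×BR +1rd +0wr — FU → AL2|MU2|ME1|BR0|rd5|wr2
(5) want 1×MEM +2rd +0wr — yes → AL2|MU2|ME0|BR0|rd3|wr2

issued = [0, 1, 5]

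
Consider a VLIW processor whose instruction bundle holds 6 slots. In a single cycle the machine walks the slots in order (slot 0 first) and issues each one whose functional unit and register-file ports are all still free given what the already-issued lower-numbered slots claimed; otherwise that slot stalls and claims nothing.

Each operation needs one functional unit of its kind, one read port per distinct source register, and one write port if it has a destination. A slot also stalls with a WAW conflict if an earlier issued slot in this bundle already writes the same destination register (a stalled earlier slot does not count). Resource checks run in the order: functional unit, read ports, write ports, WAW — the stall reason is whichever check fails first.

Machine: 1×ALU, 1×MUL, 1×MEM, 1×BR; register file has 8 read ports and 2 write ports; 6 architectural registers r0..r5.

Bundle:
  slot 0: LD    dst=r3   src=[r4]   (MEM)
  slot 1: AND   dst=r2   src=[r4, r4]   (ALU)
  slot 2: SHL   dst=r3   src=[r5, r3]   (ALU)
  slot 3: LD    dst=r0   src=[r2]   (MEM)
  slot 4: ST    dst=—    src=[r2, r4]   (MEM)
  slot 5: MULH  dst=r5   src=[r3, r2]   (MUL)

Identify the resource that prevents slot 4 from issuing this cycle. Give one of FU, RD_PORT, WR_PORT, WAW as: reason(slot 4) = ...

(0) want 1×MEM +1rd +1wr — yes → AL1|MU1|ME0|BR1|rd7|wr1
(1) want 1×ALU +1rd +1wr — yes → AL0|MU1|ME0|BR1|rd6|wr0
(2) want 1×ALU +2rd +1wr — FU → AL0|MU1|ME0|BR1|rd6|wr0
(3) want 1×MEM +1rd +1wr — FU → AL0|MU1|ME0|BR1|rd6|wr0
(4) want 1×MEM +2rd +0wr — FU → AL0|MU1|ME0|BR1|rd6|wr0
(5) want 1×MUL +2rd +1wr — WR_PORT → AL0|MU1|ME0|BR1|rd6|wr0

reason(slot 4) = FU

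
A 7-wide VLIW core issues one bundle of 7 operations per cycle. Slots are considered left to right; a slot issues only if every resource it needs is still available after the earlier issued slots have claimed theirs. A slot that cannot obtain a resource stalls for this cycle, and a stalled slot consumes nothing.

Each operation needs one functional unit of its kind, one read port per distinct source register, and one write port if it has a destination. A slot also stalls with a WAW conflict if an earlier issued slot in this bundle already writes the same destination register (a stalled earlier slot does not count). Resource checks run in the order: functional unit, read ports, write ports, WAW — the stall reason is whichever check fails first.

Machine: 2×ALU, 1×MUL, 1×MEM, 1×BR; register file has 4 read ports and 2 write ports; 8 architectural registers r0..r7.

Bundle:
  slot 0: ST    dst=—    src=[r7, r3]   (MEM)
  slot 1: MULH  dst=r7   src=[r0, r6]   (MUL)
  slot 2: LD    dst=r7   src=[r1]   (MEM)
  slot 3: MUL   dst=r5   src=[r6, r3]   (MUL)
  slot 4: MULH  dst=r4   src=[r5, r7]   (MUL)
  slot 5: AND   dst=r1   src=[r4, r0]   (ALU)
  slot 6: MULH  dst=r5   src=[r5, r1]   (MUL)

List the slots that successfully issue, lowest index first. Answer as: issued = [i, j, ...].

slot 0 (MEM): ISSUE — free A2,Mu1,Ld0,B1 rp2 wp2
slot 1 (MUL): ISSUE — free A2,Mu0,Ld0,B1 rp0 wp1
slot 2 (MEM): stall FU — free A2,Mu0,Ld0,B1 rp0 wp1
slot 3 (MUL): stall FU — free A2,Mu0,Ld0,B1 rp0 wp1
slot 4 (MUL): stall FU — free A2,Mu0,Ld0,B1 rp0 wp1
slot 5 (ALU): stall RD_PORT — free A2,Mu0,Ld0,B1 rp0 wp1
slot 6 (MUL): stall FU — free A2,Mu0,Ld0,B1 rp0 wp1

issued = [0, 1]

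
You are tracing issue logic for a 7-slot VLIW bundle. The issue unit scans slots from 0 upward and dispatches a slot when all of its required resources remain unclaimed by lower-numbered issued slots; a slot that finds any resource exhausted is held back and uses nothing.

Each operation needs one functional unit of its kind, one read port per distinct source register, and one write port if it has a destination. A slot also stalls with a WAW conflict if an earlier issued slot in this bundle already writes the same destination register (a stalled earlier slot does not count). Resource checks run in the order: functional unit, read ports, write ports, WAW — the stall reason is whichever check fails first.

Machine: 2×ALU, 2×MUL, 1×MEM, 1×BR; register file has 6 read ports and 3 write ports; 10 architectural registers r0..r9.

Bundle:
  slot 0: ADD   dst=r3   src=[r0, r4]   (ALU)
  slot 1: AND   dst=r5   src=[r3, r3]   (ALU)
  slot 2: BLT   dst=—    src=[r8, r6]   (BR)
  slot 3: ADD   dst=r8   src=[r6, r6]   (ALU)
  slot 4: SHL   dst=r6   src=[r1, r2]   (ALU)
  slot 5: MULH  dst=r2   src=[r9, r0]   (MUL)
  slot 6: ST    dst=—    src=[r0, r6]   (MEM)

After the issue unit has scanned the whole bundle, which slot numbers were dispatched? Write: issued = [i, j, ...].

issued = [0, 1, 2]

(0) want 1×ALU +2rd +1wr — yes → AL1|MU2|ME1|BR1|rd4|wr2
(1) want 1×ALU +1rd +1wr — yes → AL0|MU2|ME1|BR1|rd3|wr1
(2) want 1×BR +2rd +0wr — yes → AL0|MU2|ME1|BR0|rd1|wr1
(3) want 1×ALU +1rd +1wr — FU → AL0|MU2|ME1|BR0|rd1|wr1
(4) want 1×ALU +2rd +1wr — FU → AL0|MU2|ME1|BR0|rd1|wr1
(5) want 1×MUL +2rd +1wr — RD_PORT → AL0|MU2|ME1|BR0|rd1|wr1
(6) want 1×MEM +2rd +0wr — RD_PORT → AL0|MU2|ME1|BR0|rd1|wr1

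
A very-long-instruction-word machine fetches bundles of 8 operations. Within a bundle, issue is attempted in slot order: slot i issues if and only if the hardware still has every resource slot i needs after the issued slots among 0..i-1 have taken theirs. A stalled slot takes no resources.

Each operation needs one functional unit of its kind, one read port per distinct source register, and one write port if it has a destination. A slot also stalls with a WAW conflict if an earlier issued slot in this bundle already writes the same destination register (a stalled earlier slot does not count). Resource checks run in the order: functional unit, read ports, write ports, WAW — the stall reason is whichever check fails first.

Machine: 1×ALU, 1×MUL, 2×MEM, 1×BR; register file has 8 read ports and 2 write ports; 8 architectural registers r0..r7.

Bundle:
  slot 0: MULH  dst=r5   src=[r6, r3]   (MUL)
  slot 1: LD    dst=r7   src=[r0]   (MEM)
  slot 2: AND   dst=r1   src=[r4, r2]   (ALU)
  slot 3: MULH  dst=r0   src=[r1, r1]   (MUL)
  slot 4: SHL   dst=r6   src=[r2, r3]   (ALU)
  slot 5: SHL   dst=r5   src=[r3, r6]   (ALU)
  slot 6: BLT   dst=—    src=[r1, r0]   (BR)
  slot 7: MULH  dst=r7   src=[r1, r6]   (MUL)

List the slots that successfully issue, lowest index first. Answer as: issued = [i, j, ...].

issued = [0, 1, 6]

#0 MUL src=r6,r3 dispatched  <A:1 Mu:0 Ld:2 B:1 rd:6 wr:1>
#1 MEM src=r0 dispatched  <A:1 Mu:0 Ld:1 B:1 rd:5 wr:0>
#2 ALU src=r4,r2 held:WR_PORT  <A:1 Mu:0 Ld:1 B:1 rd:5 wr:0>
#3 MUL src=r1,r1 held:FU  <A:1 Mu:0 Ld:1 B:1 rd:5 wr:0>
#4 ALU src=r2,r3 held:WR_PORT  <A:1 Mu:0 Ld:1 B:1 rd:5 wr:0>
#5 ALU src=r3,r6 held:WR_PORT  <A:1 Mu:0 Ld:1 B:1 rd:5 wr:0>
#6 BR src=r1,r0 dispatched  <A:1 Mu:0 Ld:1 B:0 rd:3 wr:0>
#7 MUL src=r1,r6 held:FU  <A:1 Mu:0 Ld:1 B:0 rd:3 wr:0>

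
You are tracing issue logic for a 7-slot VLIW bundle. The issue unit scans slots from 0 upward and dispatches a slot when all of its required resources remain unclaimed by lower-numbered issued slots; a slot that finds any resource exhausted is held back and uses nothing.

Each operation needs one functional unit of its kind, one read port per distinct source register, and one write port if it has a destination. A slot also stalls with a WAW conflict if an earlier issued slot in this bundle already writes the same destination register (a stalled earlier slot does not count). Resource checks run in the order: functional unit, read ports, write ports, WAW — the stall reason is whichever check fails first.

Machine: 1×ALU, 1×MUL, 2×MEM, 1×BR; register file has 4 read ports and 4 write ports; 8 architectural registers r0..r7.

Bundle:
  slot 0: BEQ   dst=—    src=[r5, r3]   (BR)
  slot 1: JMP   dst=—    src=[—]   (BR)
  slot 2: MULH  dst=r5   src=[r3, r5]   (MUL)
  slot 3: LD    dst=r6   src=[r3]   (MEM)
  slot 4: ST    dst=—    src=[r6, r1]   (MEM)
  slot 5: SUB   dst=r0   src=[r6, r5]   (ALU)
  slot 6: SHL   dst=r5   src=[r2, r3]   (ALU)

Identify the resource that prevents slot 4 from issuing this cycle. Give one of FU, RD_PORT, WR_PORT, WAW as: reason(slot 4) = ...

reason(slot 4) = RD_PORT

  0. BR ⇒ go  {1A/1Mu/2Ld/0B | 2r 4w}
  1. BR ⇒ no(FU)  {1A/1Mu/2Ld/0B | 2r 4w}
  2. MUL→r5 ⇒ go  {1A/0Mu/2Ld/0B | 0r 3w}
  3. MEM→r6 ⇒ no(RD_PORT)  {1A/0Mu/2Ld/0B | 0r 3w}
  4. MEM ⇒ no(RD_PORT)  {1A/0Mu/2Ld/0B | 0r 3w}
  5. ALU→r0 ⇒ no(RD_PORT)  {1A/0Mu/2Ld/0B | 0r 3w}
  6. ALU→r5 ⇒ no(RD_PORT)  {1A/0Mu/2Ld/0B | 0r 3w}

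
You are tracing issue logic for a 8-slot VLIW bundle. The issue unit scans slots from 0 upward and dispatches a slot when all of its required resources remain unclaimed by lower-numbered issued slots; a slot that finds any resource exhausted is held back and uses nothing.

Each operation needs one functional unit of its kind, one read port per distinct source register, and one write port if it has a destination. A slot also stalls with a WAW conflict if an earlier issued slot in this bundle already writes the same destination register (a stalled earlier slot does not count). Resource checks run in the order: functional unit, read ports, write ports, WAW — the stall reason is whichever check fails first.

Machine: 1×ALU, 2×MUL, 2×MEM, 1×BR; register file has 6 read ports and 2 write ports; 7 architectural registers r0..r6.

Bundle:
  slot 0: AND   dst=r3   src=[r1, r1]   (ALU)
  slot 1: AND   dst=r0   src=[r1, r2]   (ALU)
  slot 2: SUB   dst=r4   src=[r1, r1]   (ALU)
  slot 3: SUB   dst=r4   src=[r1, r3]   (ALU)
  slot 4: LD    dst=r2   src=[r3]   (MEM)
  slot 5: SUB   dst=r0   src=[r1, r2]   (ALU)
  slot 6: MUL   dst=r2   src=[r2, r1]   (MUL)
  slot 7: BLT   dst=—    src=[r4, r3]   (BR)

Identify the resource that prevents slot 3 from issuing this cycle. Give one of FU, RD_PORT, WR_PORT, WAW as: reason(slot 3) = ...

reason(slot 3) = FU

#0 ALU src=r1,r1 dispatched  <A:0 Mu:2 Ld:2 B:1 rd:5 wr:1>
#1 ALU src=r1,r2 held:FU  <A:0 Mu:2 Ld:2 B:1 rd:5 wr:1>
#2 ALU src=r1,r1 held:FU  <A:0 Mu:2 Ld:2 B:1 rd:5 wr:1>
#3 ALU src=r1,r3 held:FU  <A:0 Mu:2 Ld:2 B:1 rd:5 wr:1>
#4 MEM src=r3 dispatched  <A:0 Mu:2 Ld:1 B:1 rd:4 wr:0>
#5 ALU src=r1,r2 held:FU  <A:0 Mu:2 Ld:1 B:1 rd:4 wr:0>
#6 MUL src=r2,r1 held:WR_PORT  <A:0 Mu:2 Ld:1 B:1 rd:4 wr:0>
#7 BR src=r4,r3 dispatched  <A:0 Mu:2 Ld:1 B:0 rd:2 wr:0>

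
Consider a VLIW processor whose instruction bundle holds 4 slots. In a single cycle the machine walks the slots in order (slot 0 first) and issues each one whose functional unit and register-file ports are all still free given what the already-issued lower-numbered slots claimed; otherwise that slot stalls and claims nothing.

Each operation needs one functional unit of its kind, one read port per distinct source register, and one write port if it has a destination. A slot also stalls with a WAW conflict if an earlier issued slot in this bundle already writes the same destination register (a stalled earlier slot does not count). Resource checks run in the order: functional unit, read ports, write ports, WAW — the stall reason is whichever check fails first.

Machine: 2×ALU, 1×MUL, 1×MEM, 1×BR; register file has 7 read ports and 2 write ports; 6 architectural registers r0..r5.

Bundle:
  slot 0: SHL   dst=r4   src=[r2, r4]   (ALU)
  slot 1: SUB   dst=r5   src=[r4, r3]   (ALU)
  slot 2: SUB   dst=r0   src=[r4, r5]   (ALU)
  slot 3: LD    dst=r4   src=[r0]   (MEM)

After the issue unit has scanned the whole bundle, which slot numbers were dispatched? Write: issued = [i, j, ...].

[0] ALU needs rd=2 wr=1: ok; after: ALU=1 MUL=1 MEM=1 BR=1, R=5, W=1
[1] ALU needs rd=2 wr=1: ok; after: ALU=0 MUL=1 MEM=1 BR=1, R=3, W=0
[2] ALU needs rd=2 wr=1: FU; after: ALU=0 MUL=1 MEM=1 BR=1, R=3, W=0
[3] MEM needs rd=1 wr=1: WR_PORT; after: ALU=0 MUL=1 MEM=1 BR=1, R=3, W=0

issued = [0, 1]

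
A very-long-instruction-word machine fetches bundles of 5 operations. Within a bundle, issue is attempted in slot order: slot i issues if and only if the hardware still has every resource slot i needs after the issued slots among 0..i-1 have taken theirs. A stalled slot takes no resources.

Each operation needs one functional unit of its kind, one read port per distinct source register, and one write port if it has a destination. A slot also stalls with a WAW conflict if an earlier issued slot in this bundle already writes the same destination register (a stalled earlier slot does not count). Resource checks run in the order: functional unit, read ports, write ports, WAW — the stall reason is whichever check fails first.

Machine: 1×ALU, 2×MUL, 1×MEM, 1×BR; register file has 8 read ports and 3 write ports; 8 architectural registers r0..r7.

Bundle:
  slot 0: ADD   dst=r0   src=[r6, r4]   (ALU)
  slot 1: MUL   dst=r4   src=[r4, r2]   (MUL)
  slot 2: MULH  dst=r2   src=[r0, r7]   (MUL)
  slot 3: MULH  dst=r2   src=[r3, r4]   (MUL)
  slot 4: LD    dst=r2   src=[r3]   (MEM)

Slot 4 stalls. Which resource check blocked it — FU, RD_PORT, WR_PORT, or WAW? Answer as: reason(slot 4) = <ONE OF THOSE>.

reason(slot 4) = WR_PORT

  0. ALU→r0 ⇒ go  {0A/2Mu/1Ld/1B | 6r 2w}
  1. MUL→r4 ⇒ go  {0A/1Mu/1Ld/1B | 4r 1w}
  2. MUL→r2 ⇒ go  {0A/0Mu/1Ld/1B | 2r 0w}
  3. MUL→r2 ⇒ no(FU)  {0A/0Mu/1Ld/1B | 2r 0w}
  4. MEM→r2 ⇒ no(WR_PORT)  {0A/0Mu/1Ld/1B | 2r 0w}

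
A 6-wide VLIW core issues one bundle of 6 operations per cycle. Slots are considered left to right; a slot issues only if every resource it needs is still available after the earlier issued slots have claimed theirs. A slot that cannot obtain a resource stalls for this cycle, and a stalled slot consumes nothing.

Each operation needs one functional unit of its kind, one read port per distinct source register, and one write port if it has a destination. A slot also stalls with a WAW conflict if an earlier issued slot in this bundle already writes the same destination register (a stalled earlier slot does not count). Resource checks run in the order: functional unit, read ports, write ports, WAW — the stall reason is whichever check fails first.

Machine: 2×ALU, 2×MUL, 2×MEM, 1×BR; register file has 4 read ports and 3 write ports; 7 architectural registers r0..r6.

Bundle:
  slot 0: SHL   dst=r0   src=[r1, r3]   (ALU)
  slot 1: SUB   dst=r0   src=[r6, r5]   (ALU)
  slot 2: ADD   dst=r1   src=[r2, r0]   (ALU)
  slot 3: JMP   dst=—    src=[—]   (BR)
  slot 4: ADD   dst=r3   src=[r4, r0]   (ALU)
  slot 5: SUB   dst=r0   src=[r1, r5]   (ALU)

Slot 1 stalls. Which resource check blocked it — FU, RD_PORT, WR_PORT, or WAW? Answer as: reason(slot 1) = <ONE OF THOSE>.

slot 0 (ALU): ISSUE — free A1,Mu2,Ld2,B1 rp2 wp2
slot 1 (ALU): stall WAW — free A1,Mu2,Ld2,B1 rp2 wp2
slot 2 (ALU): ISSUE — free A0,Mu2,Ld2,B1 rp0 wp1
slot 3 (BR): ISSUE — free A0,Mu2,Ld2,B0 rp0 wp1
slot 4 (ALU): stall FU — free A0,Mu2,Ld2,B0 rp0 wp1
slot 5 (ALU): stall FU — free A0,Mu2,Ld2,B0 rp0 wp1

reason(slot 1) = WAW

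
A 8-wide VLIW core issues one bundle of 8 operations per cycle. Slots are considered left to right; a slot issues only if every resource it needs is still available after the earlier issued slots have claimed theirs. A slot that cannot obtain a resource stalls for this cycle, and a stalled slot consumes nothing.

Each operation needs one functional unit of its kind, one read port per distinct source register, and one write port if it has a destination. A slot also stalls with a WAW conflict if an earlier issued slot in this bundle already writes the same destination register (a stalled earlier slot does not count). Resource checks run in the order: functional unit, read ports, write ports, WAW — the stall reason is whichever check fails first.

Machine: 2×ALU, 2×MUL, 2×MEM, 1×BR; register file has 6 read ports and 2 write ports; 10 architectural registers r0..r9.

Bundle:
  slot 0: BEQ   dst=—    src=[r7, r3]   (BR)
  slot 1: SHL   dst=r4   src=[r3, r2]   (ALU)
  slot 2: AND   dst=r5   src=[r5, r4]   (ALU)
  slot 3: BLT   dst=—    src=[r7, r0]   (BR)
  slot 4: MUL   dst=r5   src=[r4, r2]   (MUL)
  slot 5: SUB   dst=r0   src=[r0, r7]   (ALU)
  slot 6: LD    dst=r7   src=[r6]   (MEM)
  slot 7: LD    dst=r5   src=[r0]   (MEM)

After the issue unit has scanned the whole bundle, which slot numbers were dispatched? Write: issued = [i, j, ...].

#0 BR src=r7,r3 dispatched  <A:2 Mu:2 Ld:2 B:0 rd:4 wr:2>
#1 ALU src=r3,r2 dispatched  <A:1 Mu:2 Ld:2 B:0 rd:2 wr:1>
#2 ALU src=r5,r4 dispatched  <A:0 Mu:2 Ld:2 B:0 rd:0 wr:0>
#3 BR src=r7,r0 held:FU  <A:0 Mu:2 Ld:2 B:0 rd:0 wr:0>
#4 MUL src=r4,r2 held:RD_PORT  <A:0 Mu:2 Ld:2 B:0 rd:0 wr:0>
#5 ALU src=r0,r7 held:FU  <A:0 Mu:2 Ld:2 B:0 rd:0 wr:0>
#6 MEM src=r6 held:RD_PORT  <A:0 Mu:2 Ld:2 B:0 rd:0 wr:0>
#7 MEM src=r0 held:RD_PORT  <A:0 Mu:2 Ld:2 B:0 rd:0 wr:0>

issued = [0, 1, 2]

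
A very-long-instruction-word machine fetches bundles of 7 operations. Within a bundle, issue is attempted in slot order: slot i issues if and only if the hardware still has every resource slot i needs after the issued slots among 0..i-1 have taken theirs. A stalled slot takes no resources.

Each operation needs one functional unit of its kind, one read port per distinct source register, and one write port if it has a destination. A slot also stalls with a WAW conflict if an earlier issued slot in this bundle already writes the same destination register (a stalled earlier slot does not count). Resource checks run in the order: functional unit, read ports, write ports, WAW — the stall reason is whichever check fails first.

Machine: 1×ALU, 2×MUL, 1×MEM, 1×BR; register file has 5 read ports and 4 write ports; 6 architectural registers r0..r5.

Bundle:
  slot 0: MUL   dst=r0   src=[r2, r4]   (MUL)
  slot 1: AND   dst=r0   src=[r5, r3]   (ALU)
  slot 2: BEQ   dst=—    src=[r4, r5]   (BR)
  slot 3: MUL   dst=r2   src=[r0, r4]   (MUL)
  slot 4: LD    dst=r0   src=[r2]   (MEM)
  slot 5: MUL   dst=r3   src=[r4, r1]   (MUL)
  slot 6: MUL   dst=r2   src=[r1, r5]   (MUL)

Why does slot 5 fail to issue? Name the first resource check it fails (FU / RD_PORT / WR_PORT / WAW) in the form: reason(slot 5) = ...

[0] MUL needs rd=2 wr=1: ok; after: ALU=1 MUL=1 MEM=1 BR=1, R=3, W=3
[1] ALU needs rd=2 wr=1: WAW; after: ALU=1 MUL=1 MEM=1 BR=1, R=3, W=3
[2] BR needs rd=2 wr=0: ok; after: ALU=1 MUL=1 MEM=1 BR=0, R=1, W=3
[3] MUL needs rd=2 wr=1: RD_PORT; after: ALU=1 MUL=1 MEM=1 BR=0, R=1, W=3
[4] MEM needs rd=1 wr=1: WAW; after: ALU=1 MUL=1 MEM=1 BR=0, R=1, W=3
[5] MUL needs rd=2 wr=1: RD_PORT; after: ALU=1 MUL=1 MEM=1 BR=0, R=1, W=3
[6] MUL needs rd=2 wr=1: RD_PORT; after: ALU=1 MUL=1 MEM=1 BR=0, R=1, W=3

reason(slot 5) = RD_PORT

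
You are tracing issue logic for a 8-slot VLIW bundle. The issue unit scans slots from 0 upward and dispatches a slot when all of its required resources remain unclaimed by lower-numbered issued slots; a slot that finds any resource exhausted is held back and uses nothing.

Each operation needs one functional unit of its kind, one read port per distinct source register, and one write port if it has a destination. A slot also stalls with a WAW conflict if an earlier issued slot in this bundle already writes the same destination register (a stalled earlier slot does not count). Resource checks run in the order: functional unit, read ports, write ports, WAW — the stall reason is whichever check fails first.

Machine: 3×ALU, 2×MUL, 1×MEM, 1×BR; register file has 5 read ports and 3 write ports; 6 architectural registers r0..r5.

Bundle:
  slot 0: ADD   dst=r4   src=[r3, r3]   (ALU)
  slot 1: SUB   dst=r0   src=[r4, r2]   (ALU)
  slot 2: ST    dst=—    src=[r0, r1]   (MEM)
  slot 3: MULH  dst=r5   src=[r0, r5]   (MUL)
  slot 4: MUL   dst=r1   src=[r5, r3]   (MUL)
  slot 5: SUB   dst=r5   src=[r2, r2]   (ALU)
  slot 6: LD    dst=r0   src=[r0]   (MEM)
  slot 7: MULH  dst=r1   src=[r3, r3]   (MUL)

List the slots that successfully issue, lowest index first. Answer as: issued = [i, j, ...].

(0) want 1×ALU +1rd +1wr — yes → AL2|MU2|ME1|BR1|rd4|wr2
(1) want 1×ALU +2rd +1wr — yes → AL1|MU2|ME1|BR1|rd2|wr1
(2) want 1×MEM +2rd +0wr — yes → AL1|MU2|ME0|BR1|rd0|wr1
(3) want 1×MUL +2rd +1wr — RD_PORT → AL1|MU2|ME0|BR1|rd0|wr1
(4) want 1×MUL +2rd +1wr — RD_PORT → AL1|MU2|ME0|BR1|rd0|wr1
(5) want 1×ALU +1rd +1wr — RD_PORT → AL1|MU2|ME0|BR1|rd0|wr1
(6) want 1×MEM +1rd +1wr — FU → AL1|MU2|ME0|BR1|rd0|wr1
(7) want 1×MUL +1rd +1wr — RD_PORT → AL1|MU2|ME0|BR1|rd0|wr1

issued = [0, 1, 2]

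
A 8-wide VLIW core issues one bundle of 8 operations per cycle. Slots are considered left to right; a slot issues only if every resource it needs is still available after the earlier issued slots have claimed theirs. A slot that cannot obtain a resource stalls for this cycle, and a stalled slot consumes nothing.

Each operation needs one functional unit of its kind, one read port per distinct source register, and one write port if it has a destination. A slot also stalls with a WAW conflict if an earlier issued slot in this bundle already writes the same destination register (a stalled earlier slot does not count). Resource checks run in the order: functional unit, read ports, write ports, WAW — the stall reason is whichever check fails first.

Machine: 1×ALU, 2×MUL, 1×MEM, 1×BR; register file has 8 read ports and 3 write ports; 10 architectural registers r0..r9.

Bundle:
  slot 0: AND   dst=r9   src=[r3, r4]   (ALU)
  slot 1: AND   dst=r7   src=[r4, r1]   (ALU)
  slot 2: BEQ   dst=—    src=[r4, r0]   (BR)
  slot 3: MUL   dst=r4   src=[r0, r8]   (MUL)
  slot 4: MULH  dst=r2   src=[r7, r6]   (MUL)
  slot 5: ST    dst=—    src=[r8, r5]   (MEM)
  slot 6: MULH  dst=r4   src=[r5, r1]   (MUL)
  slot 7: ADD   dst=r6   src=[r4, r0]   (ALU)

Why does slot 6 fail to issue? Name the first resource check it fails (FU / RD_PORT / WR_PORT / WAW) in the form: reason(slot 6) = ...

reason(slot 6) = FU

#0 ALU src=r3,r4 dispatched  <A:0 Mu:2 Ld:1 B:1 rd:6 wr:2>
#1 ALU src=r4,r1 held:FU  <A:0 Mu:2 Ld:1 B:1 rd:6 wr:2>
#2 BR src=r4,r0 dispatched  <A:0 Mu:2 Ld:1 B:0 rd:4 wr:2>
#3 MUL src=r0,r8 dispatched  <A:0 Mu:1 Ld:1 B:0 rd:2 wr:1>
#4 MUL src=r7,r6 dispatched  <A:0 Mu:0 Ld:1 B:0 rd:0 wr:0>
#5 MEM src=r8,r5 held:RD_PORT  <A:0 Mu:0 Ld:1 B:0 rd:0 wr:0>
#6 MUL src=r5,r1 held:FU  <A:0 Mu:0 Ld:1 B:0 rd:0 wr:0>
#7 ALU src=r4,r0 held:FU  <A:0 Mu:0 Ld:1 B:0 rd:0 wr:0>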